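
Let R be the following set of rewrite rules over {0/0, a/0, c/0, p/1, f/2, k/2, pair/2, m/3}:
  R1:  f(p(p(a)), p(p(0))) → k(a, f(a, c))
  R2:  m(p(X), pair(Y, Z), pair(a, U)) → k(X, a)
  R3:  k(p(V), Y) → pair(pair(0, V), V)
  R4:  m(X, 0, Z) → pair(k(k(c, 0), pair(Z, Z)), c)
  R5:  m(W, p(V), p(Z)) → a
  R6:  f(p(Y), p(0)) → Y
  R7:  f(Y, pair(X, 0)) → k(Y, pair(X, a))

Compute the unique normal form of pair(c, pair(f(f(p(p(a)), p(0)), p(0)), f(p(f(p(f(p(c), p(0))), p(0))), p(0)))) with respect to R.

1. pair(c, pair(f(f(p(p(a)), p(0)), p(0)), f(p(f(p(f(p(c), p(0))), p(0))), p(0))))  →  pair(c, pair(f(p(a), p(0)), f(p(f(p(f(p(c), p(0))), p(0))), p(0))))   [R6 at 2.1.1]
2. pair(c, pair(f(p(a), p(0)), f(p(f(p(f(p(c), p(0))), p(0))), p(0))))  →  pair(c, pair(a, f(p(f(p(f(p(c), p(0))), p(0))), p(0))))   [R6 at 2.1]
3. pair(c, pair(a, f(p(f(p(f(p(c), p(0))), p(0))), p(0))))  →  pair(c, pair(a, f(p(f(p(c), p(0))), p(0))))   [R6 at 2.2]
4. pair(c, pair(a, f(p(f(p(c), p(0))), p(0))))  →  pair(c, pair(a, f(p(c), p(0))))   [R6 at 2.2]
5. pair(c, pair(a, f(p(c), p(0))))  →  pair(c, pair(a, c))   [R6 at 2.2]

pair(c, pair(a, c))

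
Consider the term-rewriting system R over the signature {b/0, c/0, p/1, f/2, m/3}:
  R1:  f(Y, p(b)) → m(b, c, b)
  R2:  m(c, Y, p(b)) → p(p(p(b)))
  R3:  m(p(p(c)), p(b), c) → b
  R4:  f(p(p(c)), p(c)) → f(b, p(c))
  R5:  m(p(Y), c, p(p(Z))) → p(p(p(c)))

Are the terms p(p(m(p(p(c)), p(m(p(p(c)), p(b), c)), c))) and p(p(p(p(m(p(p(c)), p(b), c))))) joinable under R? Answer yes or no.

Reduce t₁ = p(p(m(p(p(c)), p(m(p(p(c)), p(b), c)), c))):
1. p(p(m(p(p(c)), p(m(p(p(c)), p(b), c)), c)))  →  p(p(m(p(p(c)), p(b), c)))   [R3 at 1.1.2.1]
2. p(p(m(p(p(c)), p(b), c)))  →  p(p(b))   [R3 at 1.1]

Reduce t₂ = p(p(p(p(m(p(p(c)), p(b), c))))):
1. p(p(p(p(m(p(p(c)), p(b), c)))))  →  p(p(p(p(b))))   [R3 at 1.1.1.1]

no — NF(t₁) = p(p(b)), NF(t₂) = p(p(p(p(b))))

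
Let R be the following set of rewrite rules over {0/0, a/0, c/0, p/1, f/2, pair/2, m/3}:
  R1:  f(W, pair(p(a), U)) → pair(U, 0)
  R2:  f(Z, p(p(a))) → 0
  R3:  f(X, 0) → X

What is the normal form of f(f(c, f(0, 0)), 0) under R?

c

1. f(f(c, f(0, 0)), 0)  →  f(c, f(0, 0))   [R3 at ε]
2. f(c, f(0, 0))  →  f(c, 0)   [R3 at 2]
3. f(c, 0)  →  c   [R3 at ε]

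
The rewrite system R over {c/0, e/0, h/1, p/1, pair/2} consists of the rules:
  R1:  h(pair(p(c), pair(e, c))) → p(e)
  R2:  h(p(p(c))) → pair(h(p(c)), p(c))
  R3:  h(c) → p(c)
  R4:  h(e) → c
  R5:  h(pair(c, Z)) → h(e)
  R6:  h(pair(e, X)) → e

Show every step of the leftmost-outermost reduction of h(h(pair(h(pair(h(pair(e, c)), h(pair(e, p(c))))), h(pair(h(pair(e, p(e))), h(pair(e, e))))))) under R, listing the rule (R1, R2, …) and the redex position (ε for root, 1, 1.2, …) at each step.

c

1. h(h(pair(h(pair(h(pair(e, c)), h(pair(e, p(c))))), h(pair(h(pair(e, p(e))), h(pair(e, e)))))))  →  h(h(pair(h(pair(e, h(pair(e, p(c))))), h(pair(h(pair(e, p(e))), h(pair(e, e)))))))   [R6 at 1.1.1.1.1]
2. h(h(pair(h(pair(e, h(pair(e, p(c))))), h(pair(h(pair(e, p(e))), h(pair(e, e)))))))  →  h(h(pair(e, h(pair(h(pair(e, p(e))), h(pair(e, e)))))))   [R6 at 1.1.1]
3. h(h(pair(e, h(pair(h(pair(e, p(e))), h(pair(e, e)))))))  →  h(e)   [R6 at 1]
4. h(e)  →  c   [R4 at ε]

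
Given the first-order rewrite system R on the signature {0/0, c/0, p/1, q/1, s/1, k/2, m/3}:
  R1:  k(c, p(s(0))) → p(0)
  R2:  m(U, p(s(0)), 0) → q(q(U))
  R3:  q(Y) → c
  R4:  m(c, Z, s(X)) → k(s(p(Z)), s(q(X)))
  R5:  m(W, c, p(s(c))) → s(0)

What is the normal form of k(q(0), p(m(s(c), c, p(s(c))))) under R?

p(0)

1. k(q(0), p(m(s(c), c, p(s(c)))))  →  k(c, p(m(s(c), c, p(s(c)))))   [R3 at 1]
2. k(c, p(m(s(c), c, p(s(c)))))  →  k(c, p(s(0)))   [R5 at 2.1]
3. k(c, p(s(0)))  →  p(0)   [R1 at ε]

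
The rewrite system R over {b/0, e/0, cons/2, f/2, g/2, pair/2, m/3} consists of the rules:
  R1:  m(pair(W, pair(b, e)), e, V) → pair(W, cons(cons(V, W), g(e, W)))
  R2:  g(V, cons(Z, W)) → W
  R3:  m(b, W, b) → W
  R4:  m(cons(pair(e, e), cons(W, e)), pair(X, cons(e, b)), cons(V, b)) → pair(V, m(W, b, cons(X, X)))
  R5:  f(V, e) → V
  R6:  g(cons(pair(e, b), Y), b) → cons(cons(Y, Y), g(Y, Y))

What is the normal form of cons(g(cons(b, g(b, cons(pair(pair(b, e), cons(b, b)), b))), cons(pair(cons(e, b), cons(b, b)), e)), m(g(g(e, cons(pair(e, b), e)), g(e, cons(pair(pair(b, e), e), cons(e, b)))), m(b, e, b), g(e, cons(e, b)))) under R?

cons(e, e)

1. cons(g(cons(b, g(b, cons(pair(pair(b, e), cons(b, b)), b))), cons(pair(cons(e, b), cons(b, b)), e)), m(g(g(e, cons(pair(e, b), e)), g(e, cons(pair(pair(b, e), e), cons(e, b)))), m(b, e, b), g(e, cons(e, b))))  →  cons(e, m(g(g(e, cons(pair(e, b), e)), g(e, cons(pair(pair(b, e), e), cons(e, b)))), m(b, e, b), g(e, cons(e, b))))   [R2 at 1]
2. cons(e, m(g(g(e, cons(pair(e, b), e)), g(e, cons(pair(pair(b, e), e), cons(e, b)))), m(b, e, b), g(e, cons(e, b))))  →  cons(e, m(g(e, g(e, cons(pair(pair(b, e), e), cons(e, b)))), m(b, e, b), g(e, cons(e, b))))   [R2 at 2.1.1]
3. cons(e, m(g(e, g(e, cons(pair(pair(b, e), e), cons(e, b)))), m(b, e, b), g(e, cons(e, b))))  →  cons(e, m(g(e, cons(e, b)), m(b, e, b), g(e, cons(e, b))))   [R2 at 2.1.2]
4. cons(e, m(g(e, cons(e, b)), m(b, e, b), g(e, cons(e, b))))  →  cons(e, m(b, m(b, e, b), g(e, cons(e, b))))   [R2 at 2.1]
5. cons(e, m(b, m(b, e, b), g(e, cons(e, b))))  →  cons(e, m(b, e, g(e, cons(e, b))))   [R3 at 2.2]
6. cons(e, m(b, e, g(e, cons(e, b))))  →  cons(e, m(b, e, b))   [R2 at 2.3]
7. cons(e, m(b, e, b))  →  cons(e, e)   [R3 at 2]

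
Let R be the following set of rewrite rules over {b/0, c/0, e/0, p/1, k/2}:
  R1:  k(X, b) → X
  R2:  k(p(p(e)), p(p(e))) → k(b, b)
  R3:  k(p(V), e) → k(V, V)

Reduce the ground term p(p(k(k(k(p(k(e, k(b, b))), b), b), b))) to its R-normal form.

1. p(p(k(k(k(p(k(e, k(b, b))), b), b), b)))  →  p(p(k(k(p(k(e, k(b, b))), b), b)))   [R1 at 1.1]
2. p(p(k(k(p(k(e, k(b, b))), b), b)))  →  p(p(k(p(k(e, k(b, b))), b)))   [R1 at 1.1]
3. p(p(k(p(k(e, k(b, b))), b)))  →  p(p(p(k(e, k(b, b)))))   [R1 at 1.1]
4. p(p(p(k(e, k(b, b)))))  →  p(p(p(k(e, b))))   [R1 at 1.1.1.2]
5. p(p(p(k(e, b))))  →  p(p(p(e)))   [R1 at 1.1.1]

p(p(p(e)))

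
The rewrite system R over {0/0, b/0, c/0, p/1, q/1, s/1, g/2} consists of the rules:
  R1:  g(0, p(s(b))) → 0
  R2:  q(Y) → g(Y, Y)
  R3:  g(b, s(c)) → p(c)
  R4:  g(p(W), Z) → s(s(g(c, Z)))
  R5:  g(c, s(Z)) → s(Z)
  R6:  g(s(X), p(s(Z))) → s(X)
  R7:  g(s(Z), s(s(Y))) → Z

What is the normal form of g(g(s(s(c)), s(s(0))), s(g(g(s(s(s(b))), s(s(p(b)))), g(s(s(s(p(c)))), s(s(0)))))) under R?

1. g(g(s(s(c)), s(s(0))), s(g(g(s(s(s(b))), s(s(p(b)))), g(s(s(s(p(c)))), s(s(0))))))  →  g(s(c), s(g(g(s(s(s(b))), s(s(p(b)))), g(s(s(s(p(c)))), s(s(0))))))   [R7 at 1]
2. g(s(c), s(g(g(s(s(s(b))), s(s(p(b)))), g(s(s(s(p(c)))), s(s(0))))))  →  g(s(c), s(g(s(s(b)), g(s(s(s(p(c)))), s(s(0))))))   [R7 at 2.1.1]
3. g(s(c), s(g(s(s(b)), g(s(s(s(p(c)))), s(s(0))))))  →  g(s(c), s(g(s(s(b)), s(s(p(c))))))   [R7 at 2.1.2]
4. g(s(c), s(g(s(s(b)), s(s(p(c))))))  →  g(s(c), s(s(b)))   [R7 at 2.1]
5. g(s(c), s(s(b)))  →  c   [R7 at ε]

c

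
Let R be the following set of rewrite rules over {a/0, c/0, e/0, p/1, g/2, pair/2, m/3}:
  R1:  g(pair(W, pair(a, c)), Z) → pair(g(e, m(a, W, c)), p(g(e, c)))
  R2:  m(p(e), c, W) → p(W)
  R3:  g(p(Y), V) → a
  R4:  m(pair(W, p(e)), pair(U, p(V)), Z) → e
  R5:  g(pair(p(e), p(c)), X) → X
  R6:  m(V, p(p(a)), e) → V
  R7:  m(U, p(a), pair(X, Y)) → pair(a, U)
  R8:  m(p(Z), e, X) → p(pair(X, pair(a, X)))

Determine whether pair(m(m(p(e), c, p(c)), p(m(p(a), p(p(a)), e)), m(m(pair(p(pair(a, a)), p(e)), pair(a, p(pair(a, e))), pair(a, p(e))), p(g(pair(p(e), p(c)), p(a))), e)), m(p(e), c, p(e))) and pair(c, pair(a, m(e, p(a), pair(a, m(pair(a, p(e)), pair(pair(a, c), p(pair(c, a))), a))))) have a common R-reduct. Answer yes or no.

Reduce t₁ = pair(m(m(p(e), c, p(c)), p(m(p(a), p(p(a)), e)), m(m(pair(p(pair(a, a)), p(e)), pair(a, p(pair(a, e))), pair(a, p(e))), p(g(pair(p(e), p(c)), p(a))), e)), m(p(e), c, p(e))):
1. pair(m(m(p(e), c, p(c)), p(m(p(a), p(p(a)), e)), m(m(pair(p(pair(a, a)), p(e)), pair(a, p(pair(a, e))), pair(a, p(e))), p(g(pair(p(e), p(c)), p(a))), e)), m(p(e), c, p(e)))  →  pair(m(p(p(c)), p(m(p(a), p(p(a)), e)), m(m(pair(p(pair(a, a)), p(e)), pair(a, p(pair(a, e))), pair(a, p(e))), p(g(pair(p(e), p(c)), p(a))), e)), m(p(e), c, p(e)))   [R2 at 1.1]
2. pair(m(p(p(c)), p(m(p(a), p(p(a)), e)), m(m(pair(p(pair(a, a)), p(e)), pair(a, p(pair(a, e))), pair(a, p(e))), p(g(pair(p(e), p(c)), p(a))), e)), m(p(e), c, p(e)))  →  pair(m(p(p(c)), p(p(a)), m(m(pair(p(pair(a, a)), p(e)), pair(a, p(pair(a, e))), pair(a, p(e))), p(g(pair(p(e), p(c)), p(a))), e)), m(p(e), c, p(e)))   [R6 at 1.2.1]
3. pair(m(p(p(c)), p(p(a)), m(m(pair(p(pair(a, a)), p(e)), pair(a, p(pair(a, e))), pair(a, p(e))), p(g(pair(p(e), p(c)), p(a))), e)), m(p(e), c, p(e)))  →  pair(m(p(p(c)), p(p(a)), m(e, p(g(pair(p(e), p(c)), p(a))), e)), m(p(e), c, p(e)))   [R4 at 1.3.1]
4. pair(m(p(p(c)), p(p(a)), m(e, p(g(pair(p(e), p(c)), p(a))), e)), m(p(e), c, p(e)))  →  pair(m(p(p(c)), p(p(a)), m(e, p(p(a)), e)), m(p(e), c, p(e)))   [R5 at 1.3.2.1]
5. pair(m(p(p(c)), p(p(a)), m(e, p(p(a)), e)), m(p(e), c, p(e)))  →  pair(m(p(p(c)), p(p(a)), e), m(p(e), c, p(e)))   [R6 at 1.3]
6. pair(m(p(p(c)), p(p(a)), e), m(p(e), c, p(e)))  →  pair(p(p(c)), m(p(e), c, p(e)))   [R6 at 1]
7. pair(p(p(c)), m(p(e), c, p(e)))  →  pair(p(p(c)), p(p(e)))   [R2 at 2]

Reduce t₂ = pair(c, pair(a, m(e, p(a), pair(a, m(pair(a, p(e)), pair(pair(a, c), p(pair(c, a))), a))))):
1. pair(c, pair(a, m(e, p(a), pair(a, m(pair(a, p(e)), pair(pair(a, c), p(pair(c, a))), a)))))  →  pair(c, pair(a, pair(a, e)))   [R7 at 2.2]

no — NF(t₁) = pair(p(p(c)), p(p(e))), NF(t₂) = pair(c, pair(a, pair(a, e)))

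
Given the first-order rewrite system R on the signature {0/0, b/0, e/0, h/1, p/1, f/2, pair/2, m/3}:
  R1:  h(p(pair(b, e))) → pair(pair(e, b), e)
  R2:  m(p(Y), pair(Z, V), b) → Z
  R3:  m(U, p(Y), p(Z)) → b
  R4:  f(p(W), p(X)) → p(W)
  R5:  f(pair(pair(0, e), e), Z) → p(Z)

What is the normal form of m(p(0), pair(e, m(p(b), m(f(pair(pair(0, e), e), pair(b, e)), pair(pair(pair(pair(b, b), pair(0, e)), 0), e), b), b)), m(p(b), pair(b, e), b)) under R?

1. m(p(0), pair(e, m(p(b), m(f(pair(pair(0, e), e), pair(b, e)), pair(pair(pair(pair(b, b), pair(0, e)), 0), e), b), b)), m(p(b), pair(b, e), b))  →  m(p(0), pair(e, m(p(b), m(p(pair(b, e)), pair(pair(pair(pair(b, b), pair(0, e)), 0), e), b), b)), m(p(b), pair(b, e), b))   [R5 at 2.2.2.1]
2. m(p(0), pair(e, m(p(b), m(p(pair(b, e)), pair(pair(pair(pair(b, b), pair(0, e)), 0), e), b), b)), m(p(b), pair(b, e), b))  →  m(p(0), pair(e, m(p(b), pair(pair(pair(b, b), pair(0, e)), 0), b)), m(p(b), pair(b, e), b))   [R2 at 2.2.2]
3. m(p(0), pair(e, m(p(b), pair(pair(pair(b, b), pair(0, e)), 0), b)), m(p(b), pair(b, e), b))  →  m(p(0), pair(e, pair(pair(b, b), pair(0, e))), m(p(b), pair(b, e), b))   [R2 at 2.2]
4. m(p(0), pair(e, pair(pair(b, b), pair(0, e))), m(p(b), pair(b, e), b))  →  m(p(0), pair(e, pair(pair(b, b), pair(0, e))), b)   [R2 at 3]
5. m(p(0), pair(e, pair(pair(b, b), pair(0, e))), b)  →  e   [R2 at ε]

e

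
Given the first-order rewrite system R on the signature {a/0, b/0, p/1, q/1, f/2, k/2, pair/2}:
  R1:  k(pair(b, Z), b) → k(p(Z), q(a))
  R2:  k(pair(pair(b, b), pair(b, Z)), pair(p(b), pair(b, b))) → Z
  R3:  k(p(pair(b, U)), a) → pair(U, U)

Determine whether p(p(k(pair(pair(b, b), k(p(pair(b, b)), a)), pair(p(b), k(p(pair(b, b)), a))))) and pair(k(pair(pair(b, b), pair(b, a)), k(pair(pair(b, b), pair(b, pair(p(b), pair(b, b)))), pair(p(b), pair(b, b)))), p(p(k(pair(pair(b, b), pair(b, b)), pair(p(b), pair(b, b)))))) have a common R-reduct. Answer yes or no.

no — NF(t₁) = p(p(b)), NF(t₂) = pair(a, p(p(b)))

Reduce t₁ = p(p(k(pair(pair(b, b), k(p(pair(b, b)), a)), pair(p(b), k(p(pair(b, b)), a))))):
1. p(p(k(pair(pair(b, b), k(p(pair(b, b)), a)), pair(p(b), k(p(pair(b, b)), a)))))  →  p(p(k(pair(pair(b, b), pair(b, b)), pair(p(b), k(p(pair(b, b)), a)))))   [R3 at 1.1.1.2]
2. p(p(k(pair(pair(b, b), pair(b, b)), pair(p(b), k(p(pair(b, b)), a)))))  →  p(p(k(pair(pair(b, b), pair(b, b)), pair(p(b), pair(b, b)))))   [R3 at 1.1.2.2]
3. p(p(k(pair(pair(b, b), pair(b, b)), pair(p(b), pair(b, b)))))  →  p(p(b))   [R2 at 1.1]

Reduce t₂ = pair(k(pair(pair(b, b), pair(b, a)), k(pair(pair(b, b), pair(b, pair(p(b), pair(b, b)))), pair(p(b), pair(b, b)))), p(p(k(pair(pair(b, b), pair(b, b)), pair(p(b), pair(b, b)))))):
1. pair(k(pair(pair(b, b), pair(b, a)), k(pair(pair(b, b), pair(b, pair(p(b), pair(b, b)))), pair(p(b), pair(b, b)))), p(p(k(pair(pair(b, b), pair(b, b)), pair(p(b), pair(b, b))))))  →  pair(k(pair(pair(b, b), pair(b, a)), pair(p(b), pair(b, b))), p(p(k(pair(pair(b, b), pair(b, b)), pair(p(b), pair(b, b))))))   [R2 at 1.2]
2. pair(k(pair(pair(b, b), pair(b, a)), pair(p(b), pair(b, b))), p(p(k(pair(pair(b, b), pair(b, b)), pair(p(b), pair(b, b))))))  →  pair(a, p(p(k(pair(pair(b, b), pair(b, b)), pair(p(b), pair(b, b))))))   [R2 at 1]
3. pair(a, p(p(k(pair(pair(b, b), pair(b, b)), pair(p(b), pair(b, b))))))  →  pair(a, p(p(b)))   [R2 at 2.1.1]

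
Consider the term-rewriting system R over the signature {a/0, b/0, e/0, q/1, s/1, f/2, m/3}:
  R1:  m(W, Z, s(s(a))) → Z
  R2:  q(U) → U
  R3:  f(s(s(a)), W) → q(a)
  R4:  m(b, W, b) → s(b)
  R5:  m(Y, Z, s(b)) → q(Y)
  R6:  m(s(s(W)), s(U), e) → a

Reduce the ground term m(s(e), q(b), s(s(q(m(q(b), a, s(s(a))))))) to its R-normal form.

b

1. m(s(e), q(b), s(s(q(m(q(b), a, s(s(a)))))))  →  m(s(e), b, s(s(q(m(q(b), a, s(s(a)))))))   [R2 at 2]
2. m(s(e), b, s(s(q(m(q(b), a, s(s(a)))))))  →  m(s(e), b, s(s(m(q(b), a, s(s(a))))))   [R2 at 3.1.1]
3. m(s(e), b, s(s(m(q(b), a, s(s(a))))))  →  m(s(e), b, s(s(a)))   [R1 at 3.1.1]
4. m(s(e), b, s(s(a)))  →  b   [R1 at ε]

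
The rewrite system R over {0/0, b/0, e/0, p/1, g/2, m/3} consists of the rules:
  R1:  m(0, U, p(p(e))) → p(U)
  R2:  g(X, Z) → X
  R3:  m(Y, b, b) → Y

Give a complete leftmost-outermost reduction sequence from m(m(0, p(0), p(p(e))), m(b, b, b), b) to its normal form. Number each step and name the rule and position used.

1. m(m(0, p(0), p(p(e))), m(b, b, b), b)  →  m(p(p(0)), m(b, b, b), b)   [R1 at 1]
2. m(p(p(0)), m(b, b, b), b)  →  m(p(p(0)), b, b)   [R3 at 2]
3. m(p(p(0)), b, b)  →  p(p(0))   [R3 at ε]

p(p(0))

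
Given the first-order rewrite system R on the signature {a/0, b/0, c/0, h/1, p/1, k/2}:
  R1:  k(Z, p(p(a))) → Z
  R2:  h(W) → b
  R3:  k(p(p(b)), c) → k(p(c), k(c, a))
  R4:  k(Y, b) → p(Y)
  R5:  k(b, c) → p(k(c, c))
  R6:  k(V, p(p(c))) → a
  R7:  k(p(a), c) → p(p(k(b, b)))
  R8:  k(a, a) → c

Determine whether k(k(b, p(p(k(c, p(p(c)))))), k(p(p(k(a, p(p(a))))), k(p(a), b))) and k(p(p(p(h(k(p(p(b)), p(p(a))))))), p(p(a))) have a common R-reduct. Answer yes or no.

no — NF(t₁) = b, NF(t₂) = p(p(p(b)))

Reduce t₁ = k(k(b, p(p(k(c, p(p(c)))))), k(p(p(k(a, p(p(a))))), k(p(a), b))):
1. k(k(b, p(p(k(c, p(p(c)))))), k(p(p(k(a, p(p(a))))), k(p(a), b)))  →  k(k(b, p(p(a))), k(p(p(k(a, p(p(a))))), k(p(a), b)))   [R6 at 1.2.1.1]
2. k(k(b, p(p(a))), k(p(p(k(a, p(p(a))))), k(p(a), b)))  →  k(b, k(p(p(k(a, p(p(a))))), k(p(a), b)))   [R1 at 1]
3. k(b, k(p(p(k(a, p(p(a))))), k(p(a), b)))  →  k(b, k(p(p(a)), k(p(a), b)))   [R1 at 2.1.1.1]
4. k(b, k(p(p(a)), k(p(a), b)))  →  k(b, k(p(p(a)), p(p(a))))   [R4 at 2.2]
5. k(b, k(p(p(a)), p(p(a))))  →  k(b, p(p(a)))   [R1 at 2]
6. k(b, p(p(a)))  →  b   [R1 at ε]

Reduce t₂ = k(p(p(p(h(k(p(p(b)), p(p(a))))))), p(p(a))):
1. k(p(p(p(h(k(p(p(b)), p(p(a))))))), p(p(a)))  →  p(p(p(h(k(p(p(b)), p(p(a)))))))   [R1 at ε]
2. p(p(p(h(k(p(p(b)), p(p(a)))))))  →  p(p(p(b)))   [R2 at 1.1.1]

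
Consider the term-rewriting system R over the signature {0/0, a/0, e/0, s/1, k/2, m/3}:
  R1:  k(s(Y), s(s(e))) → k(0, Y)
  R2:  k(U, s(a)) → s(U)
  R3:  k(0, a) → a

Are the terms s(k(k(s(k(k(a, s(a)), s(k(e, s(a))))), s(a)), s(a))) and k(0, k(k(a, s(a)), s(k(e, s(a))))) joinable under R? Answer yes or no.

no — NF(t₁) = s(s(s(s(a)))), NF(t₂) = a

Reduce t₁ = s(k(k(s(k(k(a, s(a)), s(k(e, s(a))))), s(a)), s(a))):
1. s(k(k(s(k(k(a, s(a)), s(k(e, s(a))))), s(a)), s(a)))  →  s(s(k(s(k(k(a, s(a)), s(k(e, s(a))))), s(a))))   [R2 at 1]
2. s(s(k(s(k(k(a, s(a)), s(k(e, s(a))))), s(a))))  →  s(s(s(s(k(k(a, s(a)), s(k(e, s(a))))))))   [R2 at 1.1]
3. s(s(s(s(k(k(a, s(a)), s(k(e, s(a))))))))  →  s(s(s(s(k(s(a), s(k(e, s(a))))))))   [R2 at 1.1.1.1.1]
4. s(s(s(s(k(s(a), s(k(e, s(a))))))))  →  s(s(s(s(k(s(a), s(s(e)))))))   [R2 at 1.1.1.1.2.1]
5. s(s(s(s(k(s(a), s(s(e)))))))  →  s(s(s(s(k(0, a)))))   [R1 at 1.1.1.1]
6. s(s(s(s(k(0, a)))))  →  s(s(s(s(a))))   [R3 at 1.1.1.1]

Reduce t₂ = k(0, k(k(a, s(a)), s(k(e, s(a))))):
1. k(0, k(k(a, s(a)), s(k(e, s(a)))))  →  k(0, k(s(a), s(k(e, s(a)))))   [R2 at 2.1]
2. k(0, k(s(a), s(k(e, s(a)))))  →  k(0, k(s(a), s(s(e))))   [R2 at 2.2.1]
3. k(0, k(s(a), s(s(e))))  →  k(0, k(0, a))   [R1 at 2]
4. k(0, k(0, a))  →  k(0, a)   [R3 at 2]
5. k(0, a)  →  a   [R3 at ε]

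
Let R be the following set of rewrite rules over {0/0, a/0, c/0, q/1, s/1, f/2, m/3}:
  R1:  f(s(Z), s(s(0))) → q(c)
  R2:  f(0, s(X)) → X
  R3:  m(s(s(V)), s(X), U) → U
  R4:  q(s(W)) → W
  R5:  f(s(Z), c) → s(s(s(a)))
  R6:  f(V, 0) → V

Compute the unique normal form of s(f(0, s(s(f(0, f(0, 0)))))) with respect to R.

1. s(f(0, s(s(f(0, f(0, 0))))))  →  s(s(f(0, f(0, 0))))   [R2 at 1]
2. s(s(f(0, f(0, 0))))  →  s(s(f(0, 0)))   [R6 at 1.1.2]
3. s(s(f(0, 0)))  →  s(s(0))   [R6 at 1.1]

s(s(0))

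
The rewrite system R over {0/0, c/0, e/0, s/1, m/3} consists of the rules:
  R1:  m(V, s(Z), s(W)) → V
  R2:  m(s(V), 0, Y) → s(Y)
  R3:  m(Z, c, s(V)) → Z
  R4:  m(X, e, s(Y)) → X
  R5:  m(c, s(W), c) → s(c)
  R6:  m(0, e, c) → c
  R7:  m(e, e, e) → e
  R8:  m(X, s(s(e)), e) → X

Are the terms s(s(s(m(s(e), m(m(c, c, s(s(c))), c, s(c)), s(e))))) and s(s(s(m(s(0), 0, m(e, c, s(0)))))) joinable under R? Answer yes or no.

yes — NF(t₁) = s(s(s(s(e)))), NF(t₂) = s(s(s(s(e))))

Reduce t₁ = s(s(s(m(s(e), m(m(c, c, s(s(c))), c, s(c)), s(e))))):
1. s(s(s(m(s(e), m(m(c, c, s(s(c))), c, s(c)), s(e)))))  →  s(s(s(m(s(e), m(c, c, s(s(c))), s(e)))))   [R3 at 1.1.1.2]
2. s(s(s(m(s(e), m(c, c, s(s(c))), s(e)))))  →  s(s(s(m(s(e), c, s(e)))))   [R3 at 1.1.1.2]
3. s(s(s(m(s(e), c, s(e)))))  →  s(s(s(s(e))))   [R3 at 1.1.1]

Reduce t₂ = s(s(s(m(s(0), 0, m(e, c, s(0)))))):
1. s(s(s(m(s(0), 0, m(e, c, s(0))))))  →  s(s(s(s(m(e, c, s(0))))))   [R2 at 1.1.1]
2. s(s(s(s(m(e, c, s(0))))))  →  s(s(s(s(e))))   [R3 at 1.1.1.1]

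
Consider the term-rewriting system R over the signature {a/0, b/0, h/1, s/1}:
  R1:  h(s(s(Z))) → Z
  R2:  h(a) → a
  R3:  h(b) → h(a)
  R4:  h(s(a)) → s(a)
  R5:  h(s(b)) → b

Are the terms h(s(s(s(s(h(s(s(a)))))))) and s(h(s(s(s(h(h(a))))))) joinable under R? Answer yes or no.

Reduce t₁ = h(s(s(s(s(h(s(s(a)))))))):
1. h(s(s(s(s(h(s(s(a))))))))  →  s(s(h(s(s(a)))))   [R1 at ε]
2. s(s(h(s(s(a)))))  →  s(s(a))   [R1 at 1.1]

Reduce t₂ = s(h(s(s(s(h(h(a))))))):
1. s(h(s(s(s(h(h(a)))))))  →  s(s(h(h(a))))   [R1 at 1]
2. s(s(h(h(a))))  →  s(s(h(a)))   [R2 at 1.1.1]
3. s(s(h(a)))  →  s(s(a))   [R2 at 1.1]

yes — NF(t₁) = s(s(a)), NF(t₂) = s(s(a))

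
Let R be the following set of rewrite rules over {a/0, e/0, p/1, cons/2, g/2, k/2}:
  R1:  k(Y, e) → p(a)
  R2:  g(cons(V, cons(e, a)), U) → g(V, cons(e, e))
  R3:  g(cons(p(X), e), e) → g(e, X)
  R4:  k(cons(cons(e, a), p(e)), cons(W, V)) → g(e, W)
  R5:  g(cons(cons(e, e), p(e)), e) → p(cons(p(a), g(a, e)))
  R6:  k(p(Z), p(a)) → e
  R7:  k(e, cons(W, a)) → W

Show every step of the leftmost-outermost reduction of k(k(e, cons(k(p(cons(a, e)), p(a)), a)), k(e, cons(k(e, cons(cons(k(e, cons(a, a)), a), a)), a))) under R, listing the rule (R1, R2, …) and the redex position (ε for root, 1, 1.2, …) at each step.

a

1. k(k(e, cons(k(p(cons(a, e)), p(a)), a)), k(e, cons(k(e, cons(cons(k(e, cons(a, a)), a), a)), a)))  →  k(k(p(cons(a, e)), p(a)), k(e, cons(k(e, cons(cons(k(e, cons(a, a)), a), a)), a)))   [R7 at 1]
2. k(k(p(cons(a, e)), p(a)), k(e, cons(k(e, cons(cons(k(e, cons(a, a)), a), a)), a)))  →  k(e, k(e, cons(k(e, cons(cons(k(e, cons(a, a)), a), a)), a)))   [R6 at 1]
3. k(e, k(e, cons(k(e, cons(cons(k(e, cons(a, a)), a), a)), a)))  →  k(e, k(e, cons(cons(k(e, cons(a, a)), a), a)))   [R7 at 2]
4. k(e, k(e, cons(cons(k(e, cons(a, a)), a), a)))  →  k(e, cons(k(e, cons(a, a)), a))   [R7 at 2]
5. k(e, cons(k(e, cons(a, a)), a))  →  k(e, cons(a, a))   [R7 at ε]
6. k(e, cons(a, a))  →  a   [R7 at ε]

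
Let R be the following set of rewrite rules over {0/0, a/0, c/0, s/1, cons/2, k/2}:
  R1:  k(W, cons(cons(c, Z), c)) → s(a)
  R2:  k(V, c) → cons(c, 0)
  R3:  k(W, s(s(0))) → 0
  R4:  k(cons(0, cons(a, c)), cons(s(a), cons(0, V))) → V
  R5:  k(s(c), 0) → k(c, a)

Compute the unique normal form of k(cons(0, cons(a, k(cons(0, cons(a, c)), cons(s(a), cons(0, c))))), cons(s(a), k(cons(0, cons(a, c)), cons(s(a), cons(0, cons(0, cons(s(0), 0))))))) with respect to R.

1. k(cons(0, cons(a, k(cons(0, cons(a, c)), cons(s(a), cons(0, c))))), cons(s(a), k(cons(0, cons(a, c)), cons(s(a), cons(0, cons(0, cons(s(0), 0)))))))  →  k(cons(0, cons(a, c)), cons(s(a), k(cons(0, cons(a, c)), cons(s(a), cons(0, cons(0, cons(s(0), 0)))))))   [R4 at 1.2.2]
2. k(cons(0, cons(a, c)), cons(s(a), k(cons(0, cons(a, c)), cons(s(a), cons(0, cons(0, cons(s(0), 0)))))))  →  k(cons(0, cons(a, c)), cons(s(a), cons(0, cons(s(0), 0))))   [R4 at 2.2]
3. k(cons(0, cons(a, c)), cons(s(a), cons(0, cons(s(0), 0))))  →  cons(s(0), 0)   [R4 at ε]

cons(s(0), 0)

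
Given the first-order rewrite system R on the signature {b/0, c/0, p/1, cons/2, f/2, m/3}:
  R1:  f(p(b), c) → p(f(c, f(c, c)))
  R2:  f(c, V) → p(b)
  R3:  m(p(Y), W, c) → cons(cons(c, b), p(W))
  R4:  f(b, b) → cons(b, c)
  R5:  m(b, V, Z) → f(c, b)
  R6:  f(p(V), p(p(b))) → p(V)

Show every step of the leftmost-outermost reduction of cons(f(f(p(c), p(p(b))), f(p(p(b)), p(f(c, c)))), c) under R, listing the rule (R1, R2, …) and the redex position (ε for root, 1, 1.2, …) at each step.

cons(p(c), c)

1. cons(f(f(p(c), p(p(b))), f(p(p(b)), p(f(c, c)))), c)  →  cons(f(p(c), f(p(p(b)), p(f(c, c)))), c)   [R6 at 1.1]
2. cons(f(p(c), f(p(p(b)), p(f(c, c)))), c)  →  cons(f(p(c), f(p(p(b)), p(p(b)))), c)   [R2 at 1.2.2.1]
3. cons(f(p(c), f(p(p(b)), p(p(b)))), c)  →  cons(f(p(c), p(p(b))), c)   [R6 at 1.2]
4. cons(f(p(c), p(p(b))), c)  →  cons(p(c), c)   [R6 at 1]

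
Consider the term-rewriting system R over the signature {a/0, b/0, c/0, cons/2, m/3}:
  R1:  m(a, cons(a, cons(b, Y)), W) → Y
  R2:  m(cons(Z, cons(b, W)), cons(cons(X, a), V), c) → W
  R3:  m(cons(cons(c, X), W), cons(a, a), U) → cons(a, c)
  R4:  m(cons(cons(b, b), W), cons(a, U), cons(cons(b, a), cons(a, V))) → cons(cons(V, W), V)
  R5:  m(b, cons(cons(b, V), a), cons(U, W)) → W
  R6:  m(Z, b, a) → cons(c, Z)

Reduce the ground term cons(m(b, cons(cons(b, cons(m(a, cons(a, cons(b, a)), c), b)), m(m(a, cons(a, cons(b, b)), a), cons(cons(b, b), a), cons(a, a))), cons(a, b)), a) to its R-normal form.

1. cons(m(b, cons(cons(b, cons(m(a, cons(a, cons(b, a)), c), b)), m(m(a, cons(a, cons(b, b)), a), cons(cons(b, b), a), cons(a, a))), cons(a, b)), a)  →  cons(m(b, cons(cons(b, cons(a, b)), m(m(a, cons(a, cons(b, b)), a), cons(cons(b, b), a), cons(a, a))), cons(a, b)), a)   [R1 at 1.2.1.2.1]
2. cons(m(b, cons(cons(b, cons(a, b)), m(m(a, cons(a, cons(b, b)), a), cons(cons(b, b), a), cons(a, a))), cons(a, b)), a)  →  cons(m(b, cons(cons(b, cons(a, b)), m(b, cons(cons(b, b), a), cons(a, a))), cons(a, b)), a)   [R1 at 1.2.2.1]
3. cons(m(b, cons(cons(b, cons(a, b)), m(b, cons(cons(b, b), a), cons(a, a))), cons(a, b)), a)  →  cons(m(b, cons(cons(b, cons(a, b)), a), cons(a, b)), a)   [R5 at 1.2.2]
4. cons(m(b, cons(cons(b, cons(a, b)), a), cons(a, b)), a)  →  cons(b, a)   [R5 at 1]

cons(b, a)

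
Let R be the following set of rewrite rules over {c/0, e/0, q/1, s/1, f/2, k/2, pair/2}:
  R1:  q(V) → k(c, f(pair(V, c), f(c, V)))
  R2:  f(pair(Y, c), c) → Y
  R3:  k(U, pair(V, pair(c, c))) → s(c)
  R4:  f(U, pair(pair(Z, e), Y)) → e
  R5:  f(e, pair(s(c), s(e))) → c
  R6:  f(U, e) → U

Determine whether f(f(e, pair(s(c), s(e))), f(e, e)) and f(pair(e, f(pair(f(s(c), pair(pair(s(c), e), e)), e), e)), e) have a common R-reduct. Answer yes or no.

no — NF(t₁) = c, NF(t₂) = pair(e, pair(e, e))

Reduce t₁ = f(f(e, pair(s(c), s(e))), f(e, e)):
1. f(f(e, pair(s(c), s(e))), f(e, e))  →  f(c, f(e, e))   [R5 at 1]
2. f(c, f(e, e))  →  f(c, e)   [R6 at 2]
3. f(c, e)  →  c   [R6 at ε]

Reduce t₂ = f(pair(e, f(pair(f(s(c), pair(pair(s(c), e), e)), e), e)), e):
1. f(pair(e, f(pair(f(s(c), pair(pair(s(c), e), e)), e), e)), e)  →  pair(e, f(pair(f(s(c), pair(pair(s(c), e), e)), e), e))   [R6 at ε]
2. pair(e, f(pair(f(s(c), pair(pair(s(c), e), e)), e), e))  →  pair(e, pair(f(s(c), pair(pair(s(c), e), e)), e))   [R6 at 2]
3. pair(e, pair(f(s(c), pair(pair(s(c), e), e)), e))  →  pair(e, pair(e, e))   [R4 at 2.1]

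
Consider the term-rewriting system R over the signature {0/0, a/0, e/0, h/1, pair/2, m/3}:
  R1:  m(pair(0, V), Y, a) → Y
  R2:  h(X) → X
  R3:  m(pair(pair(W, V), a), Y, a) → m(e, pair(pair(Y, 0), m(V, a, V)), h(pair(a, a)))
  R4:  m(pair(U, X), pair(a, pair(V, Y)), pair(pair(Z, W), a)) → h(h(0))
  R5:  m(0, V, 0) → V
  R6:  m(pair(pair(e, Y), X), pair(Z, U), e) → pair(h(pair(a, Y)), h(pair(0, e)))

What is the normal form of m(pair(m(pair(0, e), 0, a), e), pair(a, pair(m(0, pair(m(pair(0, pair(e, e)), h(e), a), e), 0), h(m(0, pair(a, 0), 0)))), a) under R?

1. m(pair(m(pair(0, e), 0, a), e), pair(a, pair(m(0, pair(m(pair(0, pair(e, e)), h(e), a), e), 0), h(m(0, pair(a, 0), 0)))), a)  →  m(pair(0, e), pair(a, pair(m(0, pair(m(pair(0, pair(e, e)), h(e), a), e), 0), h(m(0, pair(a, 0), 0)))), a)   [R1 at 1.1]
2. m(pair(0, e), pair(a, pair(m(0, pair(m(pair(0, pair(e, e)), h(e), a), e), 0), h(m(0, pair(a, 0), 0)))), a)  →  pair(a, pair(m(0, pair(m(pair(0, pair(e, e)), h(e), a), e), 0), h(m(0, pair(a, 0), 0))))   [R1 at ε]
3. pair(a, pair(m(0, pair(m(pair(0, pair(e, e)), h(e), a), e), 0), h(m(0, pair(a, 0), 0))))  →  pair(a, pair(pair(m(pair(0, pair(e, e)), h(e), a), e), h(m(0, pair(a, 0), 0))))   [R5 at 2.1]
4. pair(a, pair(pair(m(pair(0, pair(e, e)), h(e), a), e), h(m(0, pair(a, 0), 0))))  →  pair(a, pair(pair(h(e), e), h(m(0, pair(a, 0), 0))))   [R1 at 2.1.1]
5. pair(a, pair(pair(h(e), e), h(m(0, pair(a, 0), 0))))  →  pair(a, pair(pair(e, e), h(m(0, pair(a, 0), 0))))   [R2 at 2.1.1]
6. pair(a, pair(pair(e, e), h(m(0, pair(a, 0), 0))))  →  pair(a, pair(pair(e, e), m(0, pair(a, 0), 0)))   [R2 at 2.2]
7. pair(a, pair(pair(e, e), m(0, pair(a, 0), 0)))  →  pair(a, pair(pair(e, e), pair(a, 0)))   [R5 at 2.2]

pair(a, pair(pair(e, e), pair(a, 0)))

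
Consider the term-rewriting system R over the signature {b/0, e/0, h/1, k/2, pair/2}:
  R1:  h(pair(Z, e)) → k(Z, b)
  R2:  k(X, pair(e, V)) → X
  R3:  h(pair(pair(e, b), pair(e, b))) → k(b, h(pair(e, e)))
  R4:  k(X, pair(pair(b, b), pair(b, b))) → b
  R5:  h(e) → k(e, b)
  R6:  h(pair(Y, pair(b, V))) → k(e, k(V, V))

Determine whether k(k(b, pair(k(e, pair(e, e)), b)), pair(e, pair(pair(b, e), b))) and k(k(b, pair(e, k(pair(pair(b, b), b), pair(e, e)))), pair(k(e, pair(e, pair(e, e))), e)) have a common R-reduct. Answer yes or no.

yes — NF(t₁) = b, NF(t₂) = b

Reduce t₁ = k(k(b, pair(k(e, pair(e, e)), b)), pair(e, pair(pair(b, e), b))):
1. k(k(b, pair(k(e, pair(e, e)), b)), pair(e, pair(pair(b, e), b)))  →  k(b, pair(k(e, pair(e, e)), b))   [R2 at ε]
2. k(b, pair(k(e, pair(e, e)), b))  →  k(b, pair(e, b))   [R2 at 2.1]
3. k(b, pair(e, b))  →  b   [R2 at ε]

Reduce t₂ = k(k(b, pair(e, k(pair(pair(b, b), b), pair(e, e)))), pair(k(e, pair(e, pair(e, e))), e)):
1. k(k(b, pair(e, k(pair(pair(b, b), b), pair(e, e)))), pair(k(e, pair(e, pair(e, e))), e))  →  k(b, pair(k(e, pair(e, pair(e, e))), e))   [R2 at 1]
2. k(b, pair(k(e, pair(e, pair(e, e))), e))  →  k(b, pair(e, e))   [R2 at 2.1]
3. k(b, pair(e, e))  →  b   [R2 at ε]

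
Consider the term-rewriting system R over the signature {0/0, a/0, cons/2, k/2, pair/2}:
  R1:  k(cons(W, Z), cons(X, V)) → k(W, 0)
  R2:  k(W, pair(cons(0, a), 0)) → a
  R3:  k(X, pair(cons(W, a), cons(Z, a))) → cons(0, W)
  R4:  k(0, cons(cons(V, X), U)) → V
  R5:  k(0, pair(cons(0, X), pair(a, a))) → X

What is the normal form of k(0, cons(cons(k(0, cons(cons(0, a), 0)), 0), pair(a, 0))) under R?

0

1. k(0, cons(cons(k(0, cons(cons(0, a), 0)), 0), pair(a, 0)))  →  k(0, cons(cons(0, a), 0))   [R4 at ε]
2. k(0, cons(cons(0, a), 0))  →  0   [R4 at ε]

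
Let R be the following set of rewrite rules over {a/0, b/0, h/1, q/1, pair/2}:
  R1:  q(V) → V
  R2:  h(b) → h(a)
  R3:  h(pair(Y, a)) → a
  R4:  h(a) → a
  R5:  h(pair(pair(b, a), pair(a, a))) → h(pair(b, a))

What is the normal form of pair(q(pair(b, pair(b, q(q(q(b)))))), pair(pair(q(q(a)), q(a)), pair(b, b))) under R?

1. pair(q(pair(b, pair(b, q(q(q(b)))))), pair(pair(q(q(a)), q(a)), pair(b, b)))  →  pair(pair(b, pair(b, q(q(q(b))))), pair(pair(q(q(a)), q(a)), pair(b, b)))   [R1 at 1]
2. pair(pair(b, pair(b, q(q(q(b))))), pair(pair(q(q(a)), q(a)), pair(b, b)))  →  pair(pair(b, pair(b, q(q(b)))), pair(pair(q(q(a)), q(a)), pair(b, b)))   [R1 at 1.2.2]
3. pair(pair(b, pair(b, q(q(b)))), pair(pair(q(q(a)), q(a)), pair(b, b)))  →  pair(pair(b, pair(b, q(b))), pair(pair(q(q(a)), q(a)), pair(b, b)))   [R1 at 1.2.2]
4. pair(pair(b, pair(b, q(b))), pair(pair(q(q(a)), q(a)), pair(b, b)))  →  pair(pair(b, pair(b, b)), pair(pair(q(q(a)), q(a)), pair(b, b)))   [R1 at 1.2.2]
5. pair(pair(b, pair(b, b)), pair(pair(q(q(a)), q(a)), pair(b, b)))  →  pair(pair(b, pair(b, b)), pair(pair(q(a), q(a)), pair(b, b)))   [R1 at 2.1.1]
6. pair(pair(b, pair(b, b)), pair(pair(q(a), q(a)), pair(b, b)))  →  pair(pair(b, pair(b, b)), pair(pair(a, q(a)), pair(b, b)))   [R1 at 2.1.1]
7. pair(pair(b, pair(b, b)), pair(pair(a, q(a)), pair(b, b)))  →  pair(pair(b, pair(b, b)), pair(pair(a, a), pair(b, b)))   [R1 at 2.1.2]

pair(pair(b, pair(b, b)), pair(pair(a, a), pair(b, b)))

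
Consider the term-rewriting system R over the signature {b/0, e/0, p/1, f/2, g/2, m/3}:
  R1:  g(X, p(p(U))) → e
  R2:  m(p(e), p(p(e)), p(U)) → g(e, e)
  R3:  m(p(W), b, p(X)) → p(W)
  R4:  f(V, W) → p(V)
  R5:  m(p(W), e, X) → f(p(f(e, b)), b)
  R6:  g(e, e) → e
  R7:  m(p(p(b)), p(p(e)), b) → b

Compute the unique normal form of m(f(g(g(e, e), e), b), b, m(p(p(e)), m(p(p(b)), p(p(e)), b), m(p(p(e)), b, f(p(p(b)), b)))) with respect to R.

1. m(f(g(g(e, e), e), b), b, m(p(p(e)), m(p(p(b)), p(p(e)), b), m(p(p(e)), b, f(p(p(b)), b))))  →  m(p(g(g(e, e), e)), b, m(p(p(e)), m(p(p(b)), p(p(e)), b), m(p(p(e)), b, f(p(p(b)), b))))   [R4 at 1]
2. m(p(g(g(e, e), e)), b, m(p(p(e)), m(p(p(b)), p(p(e)), b), m(p(p(e)), b, f(p(p(b)), b))))  →  m(p(g(e, e)), b, m(p(p(e)), m(p(p(b)), p(p(e)), b), m(p(p(e)), b, f(p(p(b)), b))))   [R6 at 1.1.1]
3. m(p(g(e, e)), b, m(p(p(e)), m(p(p(b)), p(p(e)), b), m(p(p(e)), b, f(p(p(b)), b))))  →  m(p(e), b, m(p(p(e)), m(p(p(b)), p(p(e)), b), m(p(p(e)), b, f(p(p(b)), b))))   [R6 at 1.1]
4. m(p(e), b, m(p(p(e)), m(p(p(b)), p(p(e)), b), m(p(p(e)), b, f(p(p(b)), b))))  →  m(p(e), b, m(p(p(e)), b, m(p(p(e)), b, f(p(p(b)), b))))   [R7 at 3.2]
5. m(p(e), b, m(p(p(e)), b, m(p(p(e)), b, f(p(p(b)), b))))  →  m(p(e), b, m(p(p(e)), b, m(p(p(e)), b, p(p(p(b))))))   [R4 at 3.3.3]
6. m(p(e), b, m(p(p(e)), b, m(p(p(e)), b, p(p(p(b))))))  →  m(p(e), b, m(p(p(e)), b, p(p(e))))   [R3 at 3.3]
7. m(p(e), b, m(p(p(e)), b, p(p(e))))  →  m(p(e), b, p(p(e)))   [R3 at 3]
8. m(p(e), b, p(p(e)))  →  p(e)   [R3 at ε]

p(e)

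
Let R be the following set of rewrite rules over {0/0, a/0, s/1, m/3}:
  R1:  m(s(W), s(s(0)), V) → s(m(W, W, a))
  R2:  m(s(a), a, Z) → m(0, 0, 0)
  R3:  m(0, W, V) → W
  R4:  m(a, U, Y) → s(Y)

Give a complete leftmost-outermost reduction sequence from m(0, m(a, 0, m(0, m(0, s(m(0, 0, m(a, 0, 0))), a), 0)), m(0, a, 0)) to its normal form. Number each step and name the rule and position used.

1. m(0, m(a, 0, m(0, m(0, s(m(0, 0, m(a, 0, 0))), a), 0)), m(0, a, 0))  →  m(a, 0, m(0, m(0, s(m(0, 0, m(a, 0, 0))), a), 0))   [R3 at ε]
2. m(a, 0, m(0, m(0, s(m(0, 0, m(a, 0, 0))), a), 0))  →  s(m(0, m(0, s(m(0, 0, m(a, 0, 0))), a), 0))   [R4 at ε]
3. s(m(0, m(0, s(m(0, 0, m(a, 0, 0))), a), 0))  →  s(m(0, s(m(0, 0, m(a, 0, 0))), a))   [R3 at 1]
4. s(m(0, s(m(0, 0, m(a, 0, 0))), a))  →  s(s(m(0, 0, m(a, 0, 0))))   [R3 at 1]
5. s(s(m(0, 0, m(a, 0, 0))))  →  s(s(0))   [R3 at 1.1]

s(s(0))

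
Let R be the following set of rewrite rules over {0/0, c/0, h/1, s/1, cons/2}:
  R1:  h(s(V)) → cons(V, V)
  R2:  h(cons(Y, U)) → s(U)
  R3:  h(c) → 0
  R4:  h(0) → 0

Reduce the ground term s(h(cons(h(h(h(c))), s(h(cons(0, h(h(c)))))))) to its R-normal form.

s(s(s(s(0))))

1. s(h(cons(h(h(h(c))), s(h(cons(0, h(h(c))))))))  →  s(s(s(h(cons(0, h(h(c)))))))   [R2 at 1]
2. s(s(s(h(cons(0, h(h(c)))))))  →  s(s(s(s(h(h(c))))))   [R2 at 1.1.1]
3. s(s(s(s(h(h(c))))))  →  s(s(s(s(h(0)))))   [R3 at 1.1.1.1.1]
4. s(s(s(s(h(0)))))  →  s(s(s(s(0))))   [R4 at 1.1.1.1]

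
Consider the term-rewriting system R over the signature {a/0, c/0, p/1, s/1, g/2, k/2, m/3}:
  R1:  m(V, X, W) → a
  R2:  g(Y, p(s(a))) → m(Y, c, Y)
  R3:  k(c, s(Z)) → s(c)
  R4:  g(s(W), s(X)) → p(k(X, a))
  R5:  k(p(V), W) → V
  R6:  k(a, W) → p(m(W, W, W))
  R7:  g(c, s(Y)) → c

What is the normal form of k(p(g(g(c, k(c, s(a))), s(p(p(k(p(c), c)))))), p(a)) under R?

1. k(p(g(g(c, k(c, s(a))), s(p(p(k(p(c), c)))))), p(a))  →  g(g(c, k(c, s(a))), s(p(p(k(p(c), c)))))   [R5 at ε]
2. g(g(c, k(c, s(a))), s(p(p(k(p(c), c)))))  →  g(g(c, s(c)), s(p(p(k(p(c), c)))))   [R3 at 1.2]
3. g(g(c, s(c)), s(p(p(k(p(c), c)))))  →  g(c, s(p(p(k(p(c), c)))))   [R7 at 1]
4. g(c, s(p(p(k(p(c), c)))))  →  c   [R7 at ε]

c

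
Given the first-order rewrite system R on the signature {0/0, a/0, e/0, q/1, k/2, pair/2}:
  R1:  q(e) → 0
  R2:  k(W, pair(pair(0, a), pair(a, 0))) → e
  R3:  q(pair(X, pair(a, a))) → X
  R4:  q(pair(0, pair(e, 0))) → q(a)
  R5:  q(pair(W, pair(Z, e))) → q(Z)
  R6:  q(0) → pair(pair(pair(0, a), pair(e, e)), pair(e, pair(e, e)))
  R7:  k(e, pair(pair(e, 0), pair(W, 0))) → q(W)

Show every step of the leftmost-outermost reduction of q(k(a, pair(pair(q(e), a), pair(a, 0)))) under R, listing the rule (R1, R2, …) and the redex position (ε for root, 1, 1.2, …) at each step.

0

1. q(k(a, pair(pair(q(e), a), pair(a, 0))))  →  q(k(a, pair(pair(0, a), pair(a, 0))))   [R1 at 1.2.1.1]
2. q(k(a, pair(pair(0, a), pair(a, 0))))  →  q(e)   [R2 at 1]
3. q(e)  →  0   [R1 at ε]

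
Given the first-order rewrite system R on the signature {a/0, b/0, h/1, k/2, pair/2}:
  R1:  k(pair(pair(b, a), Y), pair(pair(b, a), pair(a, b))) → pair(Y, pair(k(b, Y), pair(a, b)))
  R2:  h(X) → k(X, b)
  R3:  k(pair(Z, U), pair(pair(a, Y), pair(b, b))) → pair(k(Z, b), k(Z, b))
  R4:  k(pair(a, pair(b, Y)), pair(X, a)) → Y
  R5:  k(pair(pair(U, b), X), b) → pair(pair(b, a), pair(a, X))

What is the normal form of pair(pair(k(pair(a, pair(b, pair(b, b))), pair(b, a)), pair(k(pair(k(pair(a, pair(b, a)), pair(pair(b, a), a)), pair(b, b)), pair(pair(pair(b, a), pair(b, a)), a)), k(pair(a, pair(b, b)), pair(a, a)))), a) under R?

1. pair(pair(k(pair(a, pair(b, pair(b, b))), pair(b, a)), pair(k(pair(k(pair(a, pair(b, a)), pair(pair(b, a), a)), pair(b, b)), pair(pair(pair(b, a), pair(b, a)), a)), k(pair(a, pair(b, b)), pair(a, a)))), a)  →  pair(pair(pair(b, b), pair(k(pair(k(pair(a, pair(b, a)), pair(pair(b, a), a)), pair(b, b)), pair(pair(pair(b, a), pair(b, a)), a)), k(pair(a, pair(b, b)), pair(a, a)))), a)   [R4 at 1.1]
2. pair(pair(pair(b, b), pair(k(pair(k(pair(a, pair(b, a)), pair(pair(b, a), a)), pair(b, b)), pair(pair(pair(b, a), pair(b, a)), a)), k(pair(a, pair(b, b)), pair(a, a)))), a)  →  pair(pair(pair(b, b), pair(k(pair(a, pair(b, b)), pair(pair(pair(b, a), pair(b, a)), a)), k(pair(a, pair(b, b)), pair(a, a)))), a)   [R4 at 1.2.1.1.1]
3. pair(pair(pair(b, b), pair(k(pair(a, pair(b, b)), pair(pair(pair(b, a), pair(b, a)), a)), k(pair(a, pair(b, b)), pair(a, a)))), a)  →  pair(pair(pair(b, b), pair(b, k(pair(a, pair(b, b)), pair(a, a)))), a)   [R4 at 1.2.1]
4. pair(pair(pair(b, b), pair(b, k(pair(a, pair(b, b)), pair(a, a)))), a)  →  pair(pair(pair(b, b), pair(b, b)), a)   [R4 at 1.2.2]

pair(pair(pair(b, b), pair(b, b)), a)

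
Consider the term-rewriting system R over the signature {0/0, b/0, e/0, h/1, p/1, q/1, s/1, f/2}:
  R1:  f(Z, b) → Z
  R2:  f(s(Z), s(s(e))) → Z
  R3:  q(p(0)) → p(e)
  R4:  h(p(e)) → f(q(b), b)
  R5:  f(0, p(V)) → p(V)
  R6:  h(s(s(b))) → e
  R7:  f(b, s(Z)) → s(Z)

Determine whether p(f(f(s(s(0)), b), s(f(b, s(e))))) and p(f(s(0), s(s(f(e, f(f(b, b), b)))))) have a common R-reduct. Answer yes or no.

Reduce t₁ = p(f(f(s(s(0)), b), s(f(b, s(e))))):
1. p(f(f(s(s(0)), b), s(f(b, s(e)))))  →  p(f(s(s(0)), s(f(b, s(e)))))   [R1 at 1.1]
2. p(f(s(s(0)), s(f(b, s(e)))))  →  p(f(s(s(0)), s(s(e))))   [R7 at 1.2.1]
3. p(f(s(s(0)), s(s(e))))  →  p(s(0))   [R2 at 1]

Reduce t₂ = p(f(s(0), s(s(f(e, f(f(b, b), b)))))):
1. p(f(s(0), s(s(f(e, f(f(b, b), b))))))  →  p(f(s(0), s(s(f(e, f(b, b))))))   [R1 at 1.2.1.1.2]
2. p(f(s(0), s(s(f(e, f(b, b))))))  →  p(f(s(0), s(s(f(e, b)))))   [R1 at 1.2.1.1.2]
3. p(f(s(0), s(s(f(e, b)))))  →  p(f(s(0), s(s(e))))   [R1 at 1.2.1.1]
4. p(f(s(0), s(s(e))))  →  p(0)   [R2 at 1]

no — NF(t₁) = p(s(0)), NF(t₂) = p(0)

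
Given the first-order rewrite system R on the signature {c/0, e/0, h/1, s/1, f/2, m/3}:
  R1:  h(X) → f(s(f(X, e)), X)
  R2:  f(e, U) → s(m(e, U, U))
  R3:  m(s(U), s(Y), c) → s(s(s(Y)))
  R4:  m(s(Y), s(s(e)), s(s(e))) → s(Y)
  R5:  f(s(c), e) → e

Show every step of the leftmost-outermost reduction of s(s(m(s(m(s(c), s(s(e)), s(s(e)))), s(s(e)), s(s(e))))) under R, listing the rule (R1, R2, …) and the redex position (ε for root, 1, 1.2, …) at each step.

1. s(s(m(s(m(s(c), s(s(e)), s(s(e)))), s(s(e)), s(s(e)))))  →  s(s(s(m(s(c), s(s(e)), s(s(e))))))   [R4 at 1.1]
2. s(s(s(m(s(c), s(s(e)), s(s(e))))))  →  s(s(s(s(c))))   [R4 at 1.1.1]

s(s(s(s(c))))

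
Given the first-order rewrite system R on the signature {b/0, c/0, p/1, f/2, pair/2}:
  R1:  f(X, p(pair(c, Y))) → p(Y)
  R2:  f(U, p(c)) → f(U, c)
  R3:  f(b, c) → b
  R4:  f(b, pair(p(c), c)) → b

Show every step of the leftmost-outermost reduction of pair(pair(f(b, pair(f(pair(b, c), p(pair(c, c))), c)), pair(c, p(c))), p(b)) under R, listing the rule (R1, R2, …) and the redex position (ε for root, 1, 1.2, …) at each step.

pair(pair(b, pair(c, p(c))), p(b))

1. pair(pair(f(b, pair(f(pair(b, c), p(pair(c, c))), c)), pair(c, p(c))), p(b))  →  pair(pair(f(b, pair(p(c), c)), pair(c, p(c))), p(b))   [R1 at 1.1.2.1]
2. pair(pair(f(b, pair(p(c), c)), pair(c, p(c))), p(b))  →  pair(pair(b, pair(c, p(c))), p(b))   [R4 at 1.1]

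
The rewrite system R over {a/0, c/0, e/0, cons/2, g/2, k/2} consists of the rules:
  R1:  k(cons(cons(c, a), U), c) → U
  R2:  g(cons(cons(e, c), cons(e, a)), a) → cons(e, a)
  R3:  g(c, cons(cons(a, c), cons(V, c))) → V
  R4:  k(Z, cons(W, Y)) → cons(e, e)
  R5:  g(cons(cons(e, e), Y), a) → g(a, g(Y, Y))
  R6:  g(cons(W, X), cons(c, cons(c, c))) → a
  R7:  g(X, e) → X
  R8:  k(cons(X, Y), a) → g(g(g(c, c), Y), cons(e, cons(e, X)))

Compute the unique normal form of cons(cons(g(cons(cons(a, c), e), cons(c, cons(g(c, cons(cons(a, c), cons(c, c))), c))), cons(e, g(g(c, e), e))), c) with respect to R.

1. cons(cons(g(cons(cons(a, c), e), cons(c, cons(g(c, cons(cons(a, c), cons(c, c))), c))), cons(e, g(g(c, e), e))), c)  →  cons(cons(g(cons(cons(a, c), e), cons(c, cons(c, c))), cons(e, g(g(c, e), e))), c)   [R3 at 1.1.2.2.1]
2. cons(cons(g(cons(cons(a, c), e), cons(c, cons(c, c))), cons(e, g(g(c, e), e))), c)  →  cons(cons(a, cons(e, g(g(c, e), e))), c)   [R6 at 1.1]
3. cons(cons(a, cons(e, g(g(c, e), e))), c)  →  cons(cons(a, cons(e, g(c, e))), c)   [R7 at 1.2.2]
4. cons(cons(a, cons(e, g(c, e))), c)  →  cons(cons(a, cons(e, c)), c)   [R7 at 1.2.2]

cons(cons(a, cons(e, c)), c)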